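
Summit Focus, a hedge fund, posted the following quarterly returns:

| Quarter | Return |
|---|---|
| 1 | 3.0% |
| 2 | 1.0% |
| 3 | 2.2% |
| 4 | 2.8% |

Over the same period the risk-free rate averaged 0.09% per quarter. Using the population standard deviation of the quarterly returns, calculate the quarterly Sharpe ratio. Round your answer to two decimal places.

2.77

r̄ = (3 + 1 + 2.2 + 2.8) / 4 = 9.00 / 4 = 2.2500%
Population std dev = √[2.4300 / 4] = 0.7794%
Sharpe = (r̄ − rf) / σ = (2.2500 − 0.09) / 0.7794 = 2.1600 / 0.7794 = 2.7714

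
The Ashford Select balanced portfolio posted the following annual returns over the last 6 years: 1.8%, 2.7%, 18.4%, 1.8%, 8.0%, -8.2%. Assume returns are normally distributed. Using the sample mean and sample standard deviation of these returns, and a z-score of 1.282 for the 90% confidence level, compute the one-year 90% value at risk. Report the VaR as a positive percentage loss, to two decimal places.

r̄ = (1.8 + 2.7 + 18.4 + 1.8 + 8 − 8.2) / 6 = 4.0833%
Σ(r − r̄)² = (1.8 − 4.0833)² + (2.7 − 4.0833)² + … = 383.5283
sample σ = √(383.5283 / 5) = √76.7057 = 8.7582%
VaR = −(r̄ − z·σ) = −(4.0833 − 1.282 × 8.7582) = −(-7.1447) = 7.1447%

7.14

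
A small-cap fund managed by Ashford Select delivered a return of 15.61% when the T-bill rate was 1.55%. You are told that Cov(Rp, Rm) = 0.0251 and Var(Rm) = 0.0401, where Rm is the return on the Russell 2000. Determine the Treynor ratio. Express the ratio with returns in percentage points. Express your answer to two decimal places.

β = Cov / Var = 0.0251 / 0.0401 = 0.6259
Treynor = (Rp − Rf) / β = (15.61% − 1.55%) / 0.6259 = 14.06 / 0.6259 = 22.4637

22.46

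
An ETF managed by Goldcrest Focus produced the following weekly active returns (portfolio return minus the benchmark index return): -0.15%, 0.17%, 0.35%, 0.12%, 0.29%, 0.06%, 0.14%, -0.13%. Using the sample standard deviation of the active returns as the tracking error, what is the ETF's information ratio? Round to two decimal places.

r̄ = (-0.15 + 0.17 + 0.35 + 0.12 + 0.29 + 0.06 + 0.14 − 0.13) / 8 = 0.850 / 8 = 0.1063%
Sample std dev = √[0.2222 / 7] = 0.1782%
IR = r̄ / tracking error = 0.1063 / 0.1782 = 0.5965

0.60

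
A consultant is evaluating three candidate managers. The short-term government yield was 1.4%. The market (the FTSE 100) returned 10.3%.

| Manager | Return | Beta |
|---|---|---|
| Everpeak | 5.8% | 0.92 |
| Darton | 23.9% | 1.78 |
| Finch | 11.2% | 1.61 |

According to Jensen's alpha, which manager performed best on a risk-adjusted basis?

Everpeak: α = 5.8% − [1.4% + 0.92 × (10.3% − 1.4%)] = -3.788
Darton: α = 23.9% − [1.4% + 1.78 × (10.3% − 1.4%)] = 6.658
Finch: α = 11.2% − [1.4% + 1.61 × (10.3% − 1.4%)] = -4.529
Highest: Darton (6.658).

Darton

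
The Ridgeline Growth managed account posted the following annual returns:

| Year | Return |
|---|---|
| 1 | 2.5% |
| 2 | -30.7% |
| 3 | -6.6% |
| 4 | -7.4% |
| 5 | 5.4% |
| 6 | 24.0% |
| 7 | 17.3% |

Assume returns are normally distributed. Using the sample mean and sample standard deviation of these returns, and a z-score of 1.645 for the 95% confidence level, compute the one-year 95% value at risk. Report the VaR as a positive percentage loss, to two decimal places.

29.00

Mean return μ = 4.50 / 7 = 0.6429%
Σ(r − μ)² = (2.5 − 0.6429)² + (-30.7 − 0.6429)² + (-6.6 − 0.6429)² + … = 1948.6171
σ = √[1948.6171 / 6] = 18.0214%
VaR = −(μ − z·σ) = −(0.6429 − 1.645 × 18.0214) = −(-29.0023) = 29.0023%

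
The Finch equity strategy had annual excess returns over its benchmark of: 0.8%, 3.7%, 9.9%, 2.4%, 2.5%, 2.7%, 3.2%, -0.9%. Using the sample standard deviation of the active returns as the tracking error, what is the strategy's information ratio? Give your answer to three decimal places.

r̄ = (0.8 + 3.7 + 9.9 + 2.4 + 2.5 + 2.7 + 3.2 − 0.9) / 8 = 3.0375%
Sample std dev = √[68.8788 / 7] = 3.1369%
IR = r̄ / tracking error = 3.0375 / 3.1369 = 0.9683

0.968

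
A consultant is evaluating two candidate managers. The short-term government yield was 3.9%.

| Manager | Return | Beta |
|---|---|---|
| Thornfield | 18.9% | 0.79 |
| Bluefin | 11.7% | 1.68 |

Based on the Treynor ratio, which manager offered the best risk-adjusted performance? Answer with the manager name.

Thornfield

Thornfield: Treynor = (18.9% − 3.9%) / 0.79 = 18.987
Bluefin: Treynor = (11.7% − 3.9%) / 1.68 = 4.643
Highest: Thornfield (18.987).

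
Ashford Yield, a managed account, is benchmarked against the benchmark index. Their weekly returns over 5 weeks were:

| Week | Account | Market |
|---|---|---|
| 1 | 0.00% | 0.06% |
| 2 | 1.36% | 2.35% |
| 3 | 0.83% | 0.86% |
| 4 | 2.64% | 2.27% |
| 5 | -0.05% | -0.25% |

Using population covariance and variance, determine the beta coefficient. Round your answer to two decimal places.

r̄p = 0.9560%,  r̄m = 1.0580%
Cov = Σ(rp − r̄p)(rm − r̄m) / 5 = 0.9716
Var(rm) = Σ(rm − r̄m)² / 5 = 1.1769
β = Cov / Var = 0.9716 / 1.1769 = 0.8256

0.83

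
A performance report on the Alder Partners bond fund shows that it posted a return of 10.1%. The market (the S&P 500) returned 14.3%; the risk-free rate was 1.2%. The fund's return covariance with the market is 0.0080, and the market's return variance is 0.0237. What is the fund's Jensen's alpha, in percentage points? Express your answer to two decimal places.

4.48

β = Cov / Var = 0.0080 / 0.0237 = 0.3376
E[R] = Rf + β(Rm − Rf) = 1.2% + 0.3376 × (14.3% − 1.2%) = 5.6226%
α = Rp − E[R] = 10.1% − 5.6226% = 4.4774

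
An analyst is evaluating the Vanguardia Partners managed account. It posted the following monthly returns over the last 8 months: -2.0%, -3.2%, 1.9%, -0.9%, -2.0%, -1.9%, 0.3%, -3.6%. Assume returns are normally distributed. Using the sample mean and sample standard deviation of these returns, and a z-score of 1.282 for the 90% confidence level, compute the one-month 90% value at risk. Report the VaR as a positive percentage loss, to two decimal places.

3.75

Mean return r̄ = -11.40 / 8 = -1.4250%
Sample std dev = √[23.0750 / 7] = 1.8156%
VaR = −(r̄ − z·σ) = −(-1.4250 − 1.282 × 1.8156) = −(-3.7526) = 3.7526%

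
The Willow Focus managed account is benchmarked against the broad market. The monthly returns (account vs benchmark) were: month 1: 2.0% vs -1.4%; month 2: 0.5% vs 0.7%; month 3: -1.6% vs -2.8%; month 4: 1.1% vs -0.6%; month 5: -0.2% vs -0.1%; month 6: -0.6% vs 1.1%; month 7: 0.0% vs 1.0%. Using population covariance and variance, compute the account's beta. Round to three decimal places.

0.089

r̄p = 0.1714%,  r̄m = -0.3000%
Cov = Σ(rp − r̄p)(rm − r̄m) / 7 = 0.1557
Var(rm) = Σ(rm − r̄m)² / 7 = 1.7486
β = Cov / Var = 0.1557 / 1.7486 = 0.0890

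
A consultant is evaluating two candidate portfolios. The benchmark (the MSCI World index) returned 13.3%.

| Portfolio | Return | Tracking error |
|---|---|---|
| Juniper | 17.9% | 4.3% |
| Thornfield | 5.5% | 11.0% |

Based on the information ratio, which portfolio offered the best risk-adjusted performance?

Juniper

Juniper: IR = (17.9% − 13.3%) / 4.3% = 1.070
Thornfield: IR = (5.5% − 13.3%) / 11.0% = -0.709
Highest: Juniper (1.070).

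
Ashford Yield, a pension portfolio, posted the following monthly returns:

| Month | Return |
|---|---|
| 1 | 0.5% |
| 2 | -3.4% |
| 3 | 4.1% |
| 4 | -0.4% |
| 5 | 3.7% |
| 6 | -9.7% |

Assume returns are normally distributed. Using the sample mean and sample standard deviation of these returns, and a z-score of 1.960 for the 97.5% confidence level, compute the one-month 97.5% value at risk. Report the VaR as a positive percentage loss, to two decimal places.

Mean return r̄ = -5.20 / 6 = -0.8667%
Sample std dev = √[132.0533 / 5] = 5.1391%
VaR = −(r̄ − z·σ) = −(-0.8667 − 1.960 × 5.1391) = −(-10.9393) = 10.9393%

10.94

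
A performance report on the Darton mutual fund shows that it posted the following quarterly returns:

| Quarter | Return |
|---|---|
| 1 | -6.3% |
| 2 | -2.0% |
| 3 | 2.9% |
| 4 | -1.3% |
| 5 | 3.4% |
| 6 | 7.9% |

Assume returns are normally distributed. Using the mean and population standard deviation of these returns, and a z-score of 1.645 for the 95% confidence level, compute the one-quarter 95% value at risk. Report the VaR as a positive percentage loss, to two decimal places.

6.72

r̄ = (-6.3 − 2 + 2.9 − 1.3 + 3.4 + 7.9) / 6 = 0.7667%
Σ(r − r̄)² = 124.2333; population σ = √(124.2333/6) = 4.5503%
VaR = −(r̄ − z·σ) = −(0.7667 − 1.645 × 4.5503) = −(-6.7185) = 6.7185%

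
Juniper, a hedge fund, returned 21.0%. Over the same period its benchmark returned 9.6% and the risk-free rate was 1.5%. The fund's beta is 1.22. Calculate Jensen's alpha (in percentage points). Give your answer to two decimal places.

9.62

CAPM expected return = Rf + β(Rm − Rf) = 1.5% + 1.22 × (9.6% − 1.5%) = 1.5 + 1.22 × 8.10 = 11.3820%
Jensen's α = Rp − E[R] = 21.0% − 11.3820% = 9.6180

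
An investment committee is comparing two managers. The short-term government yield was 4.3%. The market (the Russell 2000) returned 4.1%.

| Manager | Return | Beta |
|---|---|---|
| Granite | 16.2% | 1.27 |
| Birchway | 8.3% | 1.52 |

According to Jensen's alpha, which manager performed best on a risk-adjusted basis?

Granite: α = 16.2% − [4.3% + 1.27 × (4.1% − 4.3%)] = 12.154
Birchway: α = 8.3% − [4.3% + 1.52 × (4.1% − 4.3%)] = 4.304
Highest: Granite (12.154).

Granite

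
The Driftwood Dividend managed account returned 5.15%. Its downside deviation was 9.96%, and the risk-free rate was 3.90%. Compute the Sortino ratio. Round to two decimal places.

0.13

Sortino = (Rp − Rf) / σd = (5.15% − 3.90%) / 9.96% = 1.25% / 9.96% = 0.1255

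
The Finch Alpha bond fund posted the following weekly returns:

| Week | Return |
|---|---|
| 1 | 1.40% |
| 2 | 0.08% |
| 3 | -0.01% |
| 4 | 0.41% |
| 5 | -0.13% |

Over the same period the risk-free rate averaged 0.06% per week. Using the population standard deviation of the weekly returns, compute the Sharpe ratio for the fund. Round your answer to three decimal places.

r̄ = (1.4 + 0.08 − 0.01 + 0.41 − 0.13) / 5 = 1.750 / 5 = 0.3500%
Σ(r − r̄)² = (1.4 − 0.3500)² + (0.08 − 0.3500)² + … = 1.5390
σ = √[1.5390 / 5] = 0.5548%
Sharpe = (r̄ − rf) / σ = (0.3500 − 0.06) / 0.5548 = 0.2900 / 0.5548 = 0.5227

0.523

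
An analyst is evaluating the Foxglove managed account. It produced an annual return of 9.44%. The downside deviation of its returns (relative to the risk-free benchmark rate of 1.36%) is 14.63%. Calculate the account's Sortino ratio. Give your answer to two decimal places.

0.55

Sortino = (Rp − Rf) / σd = (9.44% − 1.36%) / 14.63% = 8.08% / 14.63% = 0.5523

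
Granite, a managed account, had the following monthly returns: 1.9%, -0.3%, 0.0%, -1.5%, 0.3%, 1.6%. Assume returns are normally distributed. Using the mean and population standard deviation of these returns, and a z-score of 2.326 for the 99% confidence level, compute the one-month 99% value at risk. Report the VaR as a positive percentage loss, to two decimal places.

r̄ = (1.9 − 0.3 + 0 − 1.5 + 0.3 + 1.6) / 6 = 2.00 / 6 = 0.3333%
Population std dev = √[7.9333 / 6] = 1.1499%
VaR = −(r̄ − z·σ) = −(0.3333 − 2.326 × 1.1499) = −(-2.3414) = 2.3414%

2.34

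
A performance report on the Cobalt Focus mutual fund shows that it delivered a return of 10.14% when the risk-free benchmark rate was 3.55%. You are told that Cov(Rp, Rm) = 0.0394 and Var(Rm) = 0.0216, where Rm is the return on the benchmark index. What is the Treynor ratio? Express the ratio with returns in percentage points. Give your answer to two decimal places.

3.61

β = Cov / Var = 0.0394 / 0.0216 = 1.8241
Treynor = (Rp − Rf) / β = (10.14% − 3.55%) / 1.8241 = 6.59 / 1.8241 = 3.6127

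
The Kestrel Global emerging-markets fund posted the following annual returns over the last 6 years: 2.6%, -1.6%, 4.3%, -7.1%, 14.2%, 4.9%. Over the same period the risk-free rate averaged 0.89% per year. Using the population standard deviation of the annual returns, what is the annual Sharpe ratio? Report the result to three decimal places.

0.306

Mean return μ = 17.30 / 6 = 2.8833%
Σ(r − μ)² = (2.6 − 2.8833)² + (-1.6 − 2.8833)² + … = 253.9883
population σ = √(253.9883 / 6) = √42.3314 = 6.5063%
Sharpe = (μ − rf) / σ = (2.8833 − 0.89) / 6.5063 = 1.9933 / 6.5063 = 0.3064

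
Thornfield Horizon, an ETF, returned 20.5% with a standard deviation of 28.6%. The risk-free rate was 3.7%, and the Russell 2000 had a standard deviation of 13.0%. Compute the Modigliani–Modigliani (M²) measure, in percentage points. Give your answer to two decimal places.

11.34

Sharpe = (Rp − Rf) / σp = (20.5% − 3.7%) / 28.6% = 0.5874
M² = Rf + Sharpe × σm = 3.7% + 0.5874 × 13.0% = 11.3362%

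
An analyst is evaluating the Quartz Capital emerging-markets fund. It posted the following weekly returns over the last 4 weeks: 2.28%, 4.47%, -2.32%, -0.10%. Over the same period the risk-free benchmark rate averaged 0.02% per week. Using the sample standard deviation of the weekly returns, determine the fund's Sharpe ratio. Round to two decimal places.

r̄ = (2.28 + 4.47 − 2.32 − 0.1) / 4 = 4.330 / 4 = 1.0825%
Σ(r − r̄)² = (2.28 − 1.0825)² + (4.47 − 1.0825)² + (-2.32 − 1.0825)² + … = 25.8845
σ = √[25.8845 / 3] = 2.9374%
Sharpe = (r̄ − rf) / σ = (1.0825 − 0.02) / 2.9374 = 1.0625 / 2.9374 = 0.3617

0.36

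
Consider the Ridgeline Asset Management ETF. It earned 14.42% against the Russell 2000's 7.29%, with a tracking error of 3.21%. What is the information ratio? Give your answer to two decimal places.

IR = (Rp − Rb) / TE = (14.42% − 7.29%) / 3.21% = 7.13% / 3.21% = 2.2212

2.22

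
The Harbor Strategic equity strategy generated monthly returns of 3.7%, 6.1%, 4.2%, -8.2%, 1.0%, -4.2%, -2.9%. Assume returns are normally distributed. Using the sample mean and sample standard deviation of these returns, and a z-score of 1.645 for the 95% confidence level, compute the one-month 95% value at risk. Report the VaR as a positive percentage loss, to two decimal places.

8.61

r̄ = (3.7 + 6.1 + 4.2 − 8.2 + 1 − 4.2 − 2.9) / 7 = -0.0429%
Sample σ = √[Σ(r − r̄)² / 6] = √[162.8171 / 6] = √27.1362 = 5.2092%
VaR = −(r̄ − z·σ) = −(-0.0429 − 1.645 × 5.2092) = −(-8.6120) = 8.6120%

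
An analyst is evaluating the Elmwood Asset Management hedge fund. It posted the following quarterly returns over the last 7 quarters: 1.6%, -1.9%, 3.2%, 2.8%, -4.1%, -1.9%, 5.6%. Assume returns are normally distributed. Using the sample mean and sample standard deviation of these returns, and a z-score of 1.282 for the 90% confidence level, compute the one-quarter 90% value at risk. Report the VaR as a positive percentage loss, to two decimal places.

3.68

Mean return r̄ = 5.30 / 7 = 0.7571%
Σ(r − r̄)² = (1.6 − 0.7571)² + (-1.9 − 0.7571)² + … = 72.0171
σ = √[72.0171 / 6] = 3.4645%
VaR = −(r̄ − z·σ) = −(0.7571 − 1.282 × 3.4645) = −(-3.6844) = 3.6844%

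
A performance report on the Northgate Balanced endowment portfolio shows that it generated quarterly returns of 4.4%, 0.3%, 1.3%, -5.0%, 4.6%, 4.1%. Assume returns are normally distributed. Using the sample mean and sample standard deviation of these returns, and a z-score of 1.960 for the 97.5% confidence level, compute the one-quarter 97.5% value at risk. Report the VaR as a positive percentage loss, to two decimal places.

r̄ = (4.4 + 0.3 + 1.3 − 5 + 4.6 + 4.1) / 6 = 1.6167%
Σ(r − r̄)² = (4.4 − 1.6167)² + (0.3 − 1.6167)² + … = 68.4283
sample σ = √(68.4283 / 5) = √13.6857 = 3.6994%
VaR = −(r̄ − z·σ) = −(1.6167 − 1.960 × 3.6994) = −(-5.6341) = 5.6341%

5.63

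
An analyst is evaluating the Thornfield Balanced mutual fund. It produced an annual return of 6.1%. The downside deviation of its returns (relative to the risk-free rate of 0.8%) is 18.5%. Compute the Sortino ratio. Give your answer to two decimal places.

0.29

Sortino = (Rp − Rf) / σd = (6.1% − 0.8%) / 18.5% = 5.30% / 18.5% = 0.2865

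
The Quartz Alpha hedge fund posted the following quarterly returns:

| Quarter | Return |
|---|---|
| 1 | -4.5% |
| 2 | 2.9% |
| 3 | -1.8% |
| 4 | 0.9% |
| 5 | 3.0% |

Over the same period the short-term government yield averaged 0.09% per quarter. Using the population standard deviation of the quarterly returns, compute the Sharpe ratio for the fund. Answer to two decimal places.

r̄ = (-4.5 + 2.9 − 1.8 + 0.9 + 3) / 5 = 0.1000%
Σ(r − r̄)² = 41.6600; population σ = √(41.6600/5) = 2.8865%
Sharpe = (r̄ − rf) / σ = (0.1000 − 0.09) / 2.8865 = 0.0100 / 2.8865 = 0.0035

0.00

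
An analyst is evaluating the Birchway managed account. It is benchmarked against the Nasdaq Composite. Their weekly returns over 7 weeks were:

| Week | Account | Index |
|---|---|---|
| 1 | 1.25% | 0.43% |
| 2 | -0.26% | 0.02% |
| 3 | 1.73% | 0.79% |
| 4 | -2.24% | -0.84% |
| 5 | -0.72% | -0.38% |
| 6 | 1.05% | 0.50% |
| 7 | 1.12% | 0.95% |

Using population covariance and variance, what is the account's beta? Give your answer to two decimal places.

r̄p = 0.2757%,  r̄m = 0.2100%
Cov = Σ(rp − r̄p)(rm − r̄m) / 7 = 0.7483
Var(rm) = Σ(rm − r̄m)² / 7 = 0.3576
β = Cov / Var = 0.7483 / 0.3576 = 2.0926

2.09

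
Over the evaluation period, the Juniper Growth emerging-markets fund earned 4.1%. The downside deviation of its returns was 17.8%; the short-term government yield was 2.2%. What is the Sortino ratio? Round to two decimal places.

0.11

Sortino = (Rp − Rf) / σd = (4.1% − 2.2%) / 17.8% = 1.90% / 17.8% = 0.1067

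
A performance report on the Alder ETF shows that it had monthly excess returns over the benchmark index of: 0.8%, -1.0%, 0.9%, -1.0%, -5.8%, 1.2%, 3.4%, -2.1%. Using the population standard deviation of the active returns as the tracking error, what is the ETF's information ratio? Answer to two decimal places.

-0.18

Mean return r̄ = -3.60 / 8 = -0.4500%
Σ(r − r̄)² = (0.8 − (-0.4500))² + (-1 − (-0.4500))² + … = 52.8800
σ = √[52.8800 / 8] = 2.5710%
IR = r̄ / tracking error = -0.4500 / 2.5710 = -0.1750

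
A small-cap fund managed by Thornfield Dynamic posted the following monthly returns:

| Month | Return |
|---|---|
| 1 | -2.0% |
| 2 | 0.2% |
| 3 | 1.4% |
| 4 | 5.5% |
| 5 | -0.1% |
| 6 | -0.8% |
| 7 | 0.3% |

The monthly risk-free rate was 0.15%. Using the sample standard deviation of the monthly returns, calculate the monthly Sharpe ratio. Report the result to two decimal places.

Mean return r̄ = 4.50 / 7 = 0.6429%
Σ(r − r̄)² = (-2 − 0.6429)² + (0.2 − 0.6429)² + (1.4 − 0.6429)² + … = 34.0971
sample σ = √(34.0971 / 6) = √5.6829 = 2.3839%
Sharpe = (r̄ − rf) / σ = (0.6429 − 0.15) / 2.3839 = 0.4929 / 2.3839 = 0.2068

0.21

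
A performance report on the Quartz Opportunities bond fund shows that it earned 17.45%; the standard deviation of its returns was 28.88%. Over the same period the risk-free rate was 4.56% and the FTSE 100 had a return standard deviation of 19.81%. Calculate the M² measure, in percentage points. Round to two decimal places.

Sharpe = (Rp − Rf) / σp = (17.45% − 4.56%) / 28.88% = 0.4463
M² = Rf + Sharpe × σm = 4.56% + 0.4463 × 19.81% = 13.4012%

13.40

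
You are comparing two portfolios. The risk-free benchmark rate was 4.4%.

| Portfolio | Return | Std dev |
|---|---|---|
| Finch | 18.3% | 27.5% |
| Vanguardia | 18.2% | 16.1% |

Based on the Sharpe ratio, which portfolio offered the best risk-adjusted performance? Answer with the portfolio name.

Vanguardia

Finch: Sharpe ratio = (18.3% − 4.4%) / 27.5% = 0.505
Vanguardia: Sharpe ratio = (18.2% − 4.4%) / 16.1% = 0.857
Highest: Vanguardia (0.857).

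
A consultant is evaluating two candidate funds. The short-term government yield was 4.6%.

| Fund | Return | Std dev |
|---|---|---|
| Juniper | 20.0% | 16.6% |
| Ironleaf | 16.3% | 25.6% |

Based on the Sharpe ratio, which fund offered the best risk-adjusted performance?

Juniper: Sharpe ratio = (20.0% − 4.6%) / 16.6% = 0.928
Ironleaf: Sharpe ratio = (16.3% − 4.6%) / 25.6% = 0.457
Highest: Juniper (0.928).

Juniper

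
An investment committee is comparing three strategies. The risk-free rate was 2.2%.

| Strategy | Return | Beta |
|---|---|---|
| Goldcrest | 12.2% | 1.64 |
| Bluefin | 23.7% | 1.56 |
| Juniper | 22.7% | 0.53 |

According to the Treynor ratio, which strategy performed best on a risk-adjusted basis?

Juniper

Goldcrest: Treynor = (12.2% − 2.2%) / 1.64 = 6.098
Bluefin: Treynor = (23.7% − 2.2%) / 1.56 = 13.782
Juniper: Treynor = (22.7% − 2.2%) / 0.53 = 38.679
Highest: Juniper (38.679).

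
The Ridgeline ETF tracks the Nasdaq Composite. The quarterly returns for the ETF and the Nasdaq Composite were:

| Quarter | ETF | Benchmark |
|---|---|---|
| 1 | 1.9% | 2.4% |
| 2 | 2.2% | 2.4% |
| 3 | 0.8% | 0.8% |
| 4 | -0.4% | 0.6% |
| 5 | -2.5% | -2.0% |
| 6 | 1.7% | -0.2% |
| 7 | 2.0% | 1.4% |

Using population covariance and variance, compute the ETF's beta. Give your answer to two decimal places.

0.93

r̄p = 0.8143%,  r̄m = 0.7714%
Cov = Σ(rp − r̄p)(rm − r̄m) / 7 = 1.9004
Var(rm) = Σ(rm − r̄m)² / 7 = 2.0506
β = Cov / Var = 1.9004 / 2.0506 = 0.9268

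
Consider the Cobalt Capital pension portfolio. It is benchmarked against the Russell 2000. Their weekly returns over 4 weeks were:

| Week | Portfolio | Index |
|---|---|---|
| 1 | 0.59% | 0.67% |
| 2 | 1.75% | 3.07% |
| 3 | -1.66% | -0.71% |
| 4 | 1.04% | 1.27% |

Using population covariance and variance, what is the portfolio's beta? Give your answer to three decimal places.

0.871

r̄p = 0.4300%,  r̄m = 1.0750%
Cov = Σ(rp − r̄p)(rm − r̄m) / 4 = 1.6046
Var(rm) = Σ(rm − r̄m)² / 4 = 1.8421
β = Cov / Var = 1.6046 / 1.8421 = 0.8711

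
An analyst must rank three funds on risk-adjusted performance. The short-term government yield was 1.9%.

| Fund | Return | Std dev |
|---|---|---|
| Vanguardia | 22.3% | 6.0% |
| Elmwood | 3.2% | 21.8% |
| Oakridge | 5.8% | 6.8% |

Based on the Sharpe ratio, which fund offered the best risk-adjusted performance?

Vanguardia

Vanguardia: Sharpe ratio = (22.3% − 1.9%) / 6.0% = 3.400
Elmwood: Sharpe ratio = (3.2% − 1.9%) / 21.8% = 0.060
Oakridge: Sharpe ratio = (5.8% − 1.9%) / 6.8% = 0.574
Highest: Vanguardia (3.400).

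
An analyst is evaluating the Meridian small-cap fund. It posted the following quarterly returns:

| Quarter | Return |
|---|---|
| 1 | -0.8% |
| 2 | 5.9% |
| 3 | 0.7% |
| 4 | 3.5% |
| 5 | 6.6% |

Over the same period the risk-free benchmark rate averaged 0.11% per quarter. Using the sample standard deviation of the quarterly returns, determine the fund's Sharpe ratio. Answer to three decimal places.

μ = (-0.8 + 5.9 + 0.7 + 3.5 + 6.6) / 5 = 3.1800%
Sample σ = √[Σ(r − μ)² / 4] = √[41.1880 / 4] = √10.2970 = 3.2089%
Sharpe = (μ − rf) / σ = (3.1800 − 0.11) / 3.2089 = 3.0700 / 3.2089 = 0.9567

0.957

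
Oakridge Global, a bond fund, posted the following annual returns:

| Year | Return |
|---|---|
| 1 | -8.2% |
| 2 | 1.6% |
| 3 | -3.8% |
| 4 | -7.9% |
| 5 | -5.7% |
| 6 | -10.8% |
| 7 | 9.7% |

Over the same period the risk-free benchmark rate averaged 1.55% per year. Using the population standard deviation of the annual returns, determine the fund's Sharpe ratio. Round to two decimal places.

Mean return μ = -25.10 / 7 = -3.5857%
Population σ = √[Σ(r − μ)² / 7] = √[299.8686 / 7] = √42.8384 = 6.5451%
Sharpe = (μ − rf) / σ = (-3.5857 − 1.55) / 6.5451 = -5.1357 / 6.5451 = -0.7847

-0.78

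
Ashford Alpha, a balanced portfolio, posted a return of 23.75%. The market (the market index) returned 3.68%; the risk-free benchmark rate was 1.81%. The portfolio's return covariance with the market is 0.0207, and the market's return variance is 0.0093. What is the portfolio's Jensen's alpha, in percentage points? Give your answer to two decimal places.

β = Cov / Var = 0.0207 / 0.0093 = 2.2258
E[R] = Rf + β(Rm − Rf) = 1.81% + 2.2258 × (3.68% − 1.81%) = 5.9722%
α = Rp − E[R] = 23.75% − 5.9722% = 17.7778

17.78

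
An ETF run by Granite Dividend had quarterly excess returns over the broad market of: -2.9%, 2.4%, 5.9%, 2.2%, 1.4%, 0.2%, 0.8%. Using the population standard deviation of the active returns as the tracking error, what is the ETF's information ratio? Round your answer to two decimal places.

μ = (-2.9 + 2.4 + 5.9 + 2.2 + 1.4 + 0.2 + 0.8) / 7 = 10.00 / 7 = 1.4286%
Σ(r − μ)² = (-2.9 − 1.4286)² + (2.4 − 1.4286)² + (5.9 − 1.4286)² + … = 42.1743
σ = √[42.1743 / 7] = 2.4546%
IR = μ / tracking error = 1.4286 / 2.4546 = 0.5820

0.58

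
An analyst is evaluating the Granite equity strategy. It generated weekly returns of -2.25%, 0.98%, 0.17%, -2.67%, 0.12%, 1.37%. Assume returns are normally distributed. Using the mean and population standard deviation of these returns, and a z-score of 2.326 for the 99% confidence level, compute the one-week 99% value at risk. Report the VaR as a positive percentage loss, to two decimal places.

r̄ = (-2.25 + 0.98 + 0.17 − 2.67 + 0.12 + 1.37) / 6 = -2.280 / 6 = -0.3800%
Population std dev = √[14.2056 / 6] = 1.5387%
VaR = −(r̄ − z·σ) = −(-0.3800 − 2.326 × 1.5387) = −(-3.9590) = 3.9590%

3.96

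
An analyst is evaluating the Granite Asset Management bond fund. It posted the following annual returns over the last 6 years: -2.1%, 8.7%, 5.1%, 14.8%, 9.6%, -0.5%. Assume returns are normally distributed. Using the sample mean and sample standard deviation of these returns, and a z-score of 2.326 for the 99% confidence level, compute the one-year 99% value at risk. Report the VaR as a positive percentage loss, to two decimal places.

9.01

r̄ = (-2.1 + 8.7 + 5.1 + 14.8 + 9.6 − 0.5) / 6 = 35.60 / 6 = 5.9333%
Σ(r − r̄)² = (-2.1 − 5.9333)² + (8.7 − 5.9333)² + … = 206.3333
σ = √[206.3333 / 5] = 6.4239%
VaR = −(r̄ − z·σ) = −(5.9333 − 2.326 × 6.4239) = −(-9.0087) = 9.0087%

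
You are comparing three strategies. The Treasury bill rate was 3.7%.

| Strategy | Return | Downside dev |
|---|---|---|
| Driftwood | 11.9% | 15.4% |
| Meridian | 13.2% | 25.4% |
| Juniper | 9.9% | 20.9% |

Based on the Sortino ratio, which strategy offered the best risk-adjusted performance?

Driftwood

Driftwood: Sortino ratio = (11.9% − 3.7%) / 15.4% = 0.532
Meridian: Sortino ratio = (13.2% − 3.7%) / 25.4% = 0.374
Juniper: Sortino ratio = (9.9% − 3.7%) / 20.9% = 0.297
Highest: Driftwood (0.532).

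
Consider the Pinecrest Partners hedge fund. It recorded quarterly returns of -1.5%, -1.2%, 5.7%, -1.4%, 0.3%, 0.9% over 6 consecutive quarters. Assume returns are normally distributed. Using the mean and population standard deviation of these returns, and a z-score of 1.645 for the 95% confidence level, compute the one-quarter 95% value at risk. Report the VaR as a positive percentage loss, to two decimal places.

3.66

Mean return r̄ = 2.80 / 6 = 0.4667%
Population σ = √[Σ(r − r̄)² / 6] = √[37.7333 / 6] = √6.2889 = 2.5078%
VaR = −(r̄ − z·σ) = −(0.4667 − 1.645 × 2.5078) = −(-3.6586) = 3.6586%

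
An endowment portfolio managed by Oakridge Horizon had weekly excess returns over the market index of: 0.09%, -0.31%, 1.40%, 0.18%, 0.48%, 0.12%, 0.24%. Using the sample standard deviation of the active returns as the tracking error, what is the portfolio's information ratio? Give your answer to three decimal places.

0.589

μ = (0.09 − 0.31 + 1.4 + 0.18 + 0.48 + 0.12 + 0.24) / 7 = 0.3143%
Σ(r − μ)² = (0.09 − 0.3143)² + (-0.31 − 0.3143)² + (1.4 − 0.3143)² + … = 1.7076
σ = √[1.7076 / 6] = 0.5335%
IR = μ / tracking error = 0.3143 / 0.5335 = 0.5891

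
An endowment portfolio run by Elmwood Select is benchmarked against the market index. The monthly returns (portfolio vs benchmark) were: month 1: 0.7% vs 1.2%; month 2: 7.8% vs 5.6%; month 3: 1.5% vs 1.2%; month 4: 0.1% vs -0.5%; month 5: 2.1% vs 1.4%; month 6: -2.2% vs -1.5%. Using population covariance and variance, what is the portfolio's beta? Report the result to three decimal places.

1.359

r̄p = 1.6667%,  r̄m = 1.2333%
Cov = Σ(rp − r̄p)(rm − r̄m) / 6 = 6.6961
Var(rm) = Σ(rm − r̄m)² / 6 = 4.9289
β = Cov / Var = 6.6961 / 4.9289 = 1.3585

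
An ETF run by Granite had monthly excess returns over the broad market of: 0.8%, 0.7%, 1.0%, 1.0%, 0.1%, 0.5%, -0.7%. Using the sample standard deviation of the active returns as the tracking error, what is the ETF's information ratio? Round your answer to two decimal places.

Mean return r̄ = 3.40 / 7 = 0.4857%
Sample std dev = √[2.2286 / 6] = 0.6095%
IR = r̄ / tracking error = 0.4857 / 0.6095 = 0.7969

0.80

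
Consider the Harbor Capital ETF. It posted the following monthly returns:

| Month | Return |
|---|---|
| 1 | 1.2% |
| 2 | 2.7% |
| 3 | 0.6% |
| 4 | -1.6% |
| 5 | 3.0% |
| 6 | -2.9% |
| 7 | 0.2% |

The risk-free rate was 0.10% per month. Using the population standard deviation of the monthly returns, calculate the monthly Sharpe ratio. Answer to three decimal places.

r̄ = (1.2 + 2.7 + 0.6 − 1.6 + 3 − 2.9 + 0.2) / 7 = 3.20 / 7 = 0.4571%
Population std dev = √[27.6371 / 7] = 1.9870%
Sharpe = (r̄ − rf) / σ = (0.4571 − 0.1) / 1.9870 = 0.3571 / 1.9870 = 0.1797

0.180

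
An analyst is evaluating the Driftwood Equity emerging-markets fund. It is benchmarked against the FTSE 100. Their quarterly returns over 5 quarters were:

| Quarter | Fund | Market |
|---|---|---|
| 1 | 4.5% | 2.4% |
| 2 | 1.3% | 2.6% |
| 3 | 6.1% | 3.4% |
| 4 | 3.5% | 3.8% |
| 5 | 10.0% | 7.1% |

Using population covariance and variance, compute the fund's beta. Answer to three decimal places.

1.467

r̄p = 5.0800%,  r̄m = 3.8600%
Cov = Σ(rp − r̄p)(rm − r̄m) / 5 = 4.2352
Var(rm) = Σ(rm − r̄m)² / 5 = 2.8864
β = Cov / Var = 4.2352 / 2.8864 = 1.4673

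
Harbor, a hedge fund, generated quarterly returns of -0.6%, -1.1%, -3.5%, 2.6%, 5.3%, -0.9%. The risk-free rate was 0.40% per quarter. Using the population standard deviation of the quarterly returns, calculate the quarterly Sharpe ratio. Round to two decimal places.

-0.04

Mean return r̄ = 1.80 / 6 = 0.3000%
Σ(r − r̄)² = (-0.6 − 0.3000)² + (-1.1 − 0.3000)² + (-3.5 − 0.3000)² + … = 48.9400
σ = √[48.9400 / 6] = 2.8560%
Sharpe = (r̄ − rf) / σ = (0.3000 − 0.4) / 2.8560 = -0.1000 / 2.8560 = -0.0350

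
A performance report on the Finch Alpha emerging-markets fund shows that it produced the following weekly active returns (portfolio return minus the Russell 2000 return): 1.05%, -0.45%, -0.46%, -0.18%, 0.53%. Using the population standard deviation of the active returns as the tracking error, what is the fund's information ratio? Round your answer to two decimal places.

0.16

Mean return r̄ = 0.490 / 5 = 0.0980%
Population σ = √[Σ(r − r̄)² / 5] = √[1.7819 / 5] = √0.3564 = 0.5970%
IR = r̄ / tracking error = 0.0980 / 0.5970 = 0.1642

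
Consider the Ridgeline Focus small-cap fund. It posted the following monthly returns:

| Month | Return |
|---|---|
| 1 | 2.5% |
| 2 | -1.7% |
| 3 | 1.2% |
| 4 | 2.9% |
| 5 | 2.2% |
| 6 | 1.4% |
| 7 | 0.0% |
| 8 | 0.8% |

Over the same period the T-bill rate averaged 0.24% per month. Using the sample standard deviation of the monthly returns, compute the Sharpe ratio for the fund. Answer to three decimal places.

r̄ = (2.5 − 1.7 + 1.2 + 2.9 + 2.2 + 1.4 + 0 + 0.8) / 8 = 1.1625%
Σ(r − r̄)² = (2.5 − 1.1625)² + (-1.7 − 1.1625)² + (1.2 − 1.1625)² + … = 15.6188
σ = √[15.6188 / 7] = 1.4937%
Sharpe = (r̄ − rf) / σ = (1.1625 − 0.24) / 1.4937 = 0.9225 / 1.4937 = 0.6176

0.618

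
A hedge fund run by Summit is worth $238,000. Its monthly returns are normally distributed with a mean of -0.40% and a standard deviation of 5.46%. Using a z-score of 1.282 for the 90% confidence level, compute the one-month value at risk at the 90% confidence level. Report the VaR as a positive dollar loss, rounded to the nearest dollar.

Return at the 90% tail: μ − z·σ = -0.40% − 1.282 × 5.46% = -0.4 − 6.99972 = -7.39972%
VaR = −(-7.39972%) × $238,000 = 7.39972% × $238,000 = $17,611

$17,611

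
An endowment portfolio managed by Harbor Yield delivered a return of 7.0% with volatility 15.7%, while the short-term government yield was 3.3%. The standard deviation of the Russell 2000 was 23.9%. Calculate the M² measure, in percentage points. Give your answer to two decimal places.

Sharpe = (Rp − Rf) / σp = (7.0% − 3.3%) / 15.7% = 0.2357
M² = Rf + Sharpe × σm = 3.3% + 0.2357 × 23.9% = 8.9332%

8.93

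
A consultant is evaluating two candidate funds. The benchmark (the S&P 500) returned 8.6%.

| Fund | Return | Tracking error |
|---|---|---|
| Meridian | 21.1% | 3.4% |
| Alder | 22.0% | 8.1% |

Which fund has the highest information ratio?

Meridian: IR = (21.1% − 8.6%) / 3.4% = 3.676
Alder: IR = (22.0% − 8.6%) / 8.1% = 1.654
Highest: Meridian (3.676).

Meridian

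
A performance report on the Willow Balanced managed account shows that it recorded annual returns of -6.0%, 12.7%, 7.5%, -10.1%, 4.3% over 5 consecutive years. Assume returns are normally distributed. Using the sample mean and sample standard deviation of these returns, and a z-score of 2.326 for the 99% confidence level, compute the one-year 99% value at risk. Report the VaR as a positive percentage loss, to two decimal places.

20.38

r̄ = (-6 + 12.7 + 7.5 − 10.1 + 4.3) / 5 = 1.6800%
Sample std dev = √[359.9280 / 4] = 9.4859%
VaR = −(r̄ − z·σ) = −(1.6800 − 2.326 × 9.4859) = −(-20.3842) = 20.3842%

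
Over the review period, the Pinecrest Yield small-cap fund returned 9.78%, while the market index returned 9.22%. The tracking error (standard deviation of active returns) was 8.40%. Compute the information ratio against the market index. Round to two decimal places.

IR = (Rp − Rb) / TE = (9.78% − 9.22%) / 8.40% = 0.56% / 8.40% = 0.0667

0.07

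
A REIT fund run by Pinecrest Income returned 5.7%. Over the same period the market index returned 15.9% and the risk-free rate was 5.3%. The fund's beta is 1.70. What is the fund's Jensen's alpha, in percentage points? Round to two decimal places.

-17.62

CAPM expected return = Rf + β(Rm − Rf) = 5.3% + 1.70 × (15.9% − 5.3%) = 5.3 + 1.70 × 10.60 = 23.3200%
Jensen's α = Rp − E[R] = 5.7% − 23.3200% = -17.6200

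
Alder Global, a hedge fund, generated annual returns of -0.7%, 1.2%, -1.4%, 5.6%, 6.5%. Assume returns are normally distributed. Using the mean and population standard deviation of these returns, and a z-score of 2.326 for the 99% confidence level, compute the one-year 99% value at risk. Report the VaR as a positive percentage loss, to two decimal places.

5.29

r̄ = (-0.7 + 1.2 − 1.4 + 5.6 + 6.5) / 5 = 11.20 / 5 = 2.2400%
Σ(r − r̄)² = 52.4120; population σ = √(52.4120/5) = 3.2377%
VaR = −(r̄ − z·σ) = −(2.2400 − 2.326 × 3.2377) = −(-5.2909) = 5.2909%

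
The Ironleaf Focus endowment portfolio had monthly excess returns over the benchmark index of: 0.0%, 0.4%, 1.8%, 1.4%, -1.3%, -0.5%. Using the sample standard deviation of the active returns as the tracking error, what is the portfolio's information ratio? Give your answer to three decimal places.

r̄ = (0 + 0.4 + 1.8 + 1.4 − 1.3 − 0.5) / 6 = 0.3000%
Σ(r − r̄)² = 6.7600; sample σ = √(6.7600/5) = 1.1628%
IR = r̄ / tracking error = 0.3000 / 1.1628 = 0.2580

0.258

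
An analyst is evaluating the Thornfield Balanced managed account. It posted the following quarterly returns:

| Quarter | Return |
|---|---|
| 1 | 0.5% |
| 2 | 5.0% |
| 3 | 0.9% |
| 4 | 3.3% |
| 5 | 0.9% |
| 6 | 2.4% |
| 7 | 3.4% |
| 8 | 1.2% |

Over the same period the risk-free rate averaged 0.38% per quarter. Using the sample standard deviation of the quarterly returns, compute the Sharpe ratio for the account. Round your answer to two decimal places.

r̄ = (0.5 + 5 + 0.9 + 3.3 + 0.9 + 2.4 + 3.4 + 1.2) / 8 = 2.2000%
Sample std dev = √[17.8000 / 7] = 1.5946%
Sharpe = (r̄ − rf) / σ = (2.2000 − 0.38) / 1.5946 = 1.8200 / 1.5946 = 1.1414

1.14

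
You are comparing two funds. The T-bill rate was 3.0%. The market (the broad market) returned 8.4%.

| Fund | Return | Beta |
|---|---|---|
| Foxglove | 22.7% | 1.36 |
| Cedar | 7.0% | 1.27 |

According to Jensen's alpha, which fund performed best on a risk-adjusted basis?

Foxglove: α = 22.7% − [3.0% + 1.36 × (8.4% − 3.0%)] = 12.356
Cedar: α = 7.0% − [3.0% + 1.27 × (8.4% − 3.0%)] = -2.858
Highest: Foxglove (12.356).

Foxglove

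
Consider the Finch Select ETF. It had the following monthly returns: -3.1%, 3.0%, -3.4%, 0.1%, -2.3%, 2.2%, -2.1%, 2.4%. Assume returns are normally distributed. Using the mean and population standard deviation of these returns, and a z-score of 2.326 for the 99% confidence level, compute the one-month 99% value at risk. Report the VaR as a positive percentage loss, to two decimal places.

μ = (-3.1 + 3 − 3.4 + 0.1 − 2.3 + 2.2 − 2.1 + 2.4) / 8 = -0.4000%
Σ(r − μ)² = (-3.1 − (-0.4000))² + (3 − (-0.4000))² + … = 49.2000
population σ = √(49.2000 / 8) = √6.1500 = 2.4799%
VaR = −(μ − z·σ) = −(-0.4000 − 2.326 × 2.4799) = −(-6.1682) = 6.1682%

6.17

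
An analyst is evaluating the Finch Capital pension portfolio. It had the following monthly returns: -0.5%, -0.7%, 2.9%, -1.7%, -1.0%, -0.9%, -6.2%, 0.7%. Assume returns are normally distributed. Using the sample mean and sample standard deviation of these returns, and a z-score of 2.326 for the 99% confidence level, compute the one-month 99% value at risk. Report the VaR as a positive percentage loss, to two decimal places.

r̄ = (-0.5 − 0.7 + 2.9 − 1.7 − 1 − 0.9 − 6.2 + 0.7) / 8 = -7.40 / 8 = -0.9250%
Sample std dev = √[45.9350 / 7] = 2.5617%
VaR = −(r̄ − z·σ) = −(-0.9250 − 2.326 × 2.5617) = −(-6.8835) = 6.8835%

6.88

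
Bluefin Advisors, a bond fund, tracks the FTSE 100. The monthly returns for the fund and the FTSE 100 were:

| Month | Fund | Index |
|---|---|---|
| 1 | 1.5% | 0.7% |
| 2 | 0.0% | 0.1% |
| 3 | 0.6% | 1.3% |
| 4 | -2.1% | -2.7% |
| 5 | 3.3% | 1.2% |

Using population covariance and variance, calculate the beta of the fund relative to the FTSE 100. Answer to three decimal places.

r̄p = 0.6600%,  r̄m = 0.1200%
Cov = Σ(rp − r̄p)(rm − r̄m) / 5 = 2.2128
Var(rm) = Σ(rm − r̄m)² / 5 = 2.1696
β = Cov / Var = 2.2128 / 2.1696 = 1.0199

1.020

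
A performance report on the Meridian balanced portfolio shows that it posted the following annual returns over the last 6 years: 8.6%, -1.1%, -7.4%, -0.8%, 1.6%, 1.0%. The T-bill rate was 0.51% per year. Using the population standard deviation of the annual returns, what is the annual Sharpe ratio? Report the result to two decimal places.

μ = (8.6 − 1.1 − 7.4 − 0.8 + 1.6 + 1) / 6 = 1.90 / 6 = 0.3167%
Σ(r − μ)² = (8.6 − 0.3167)² + (-1.1 − 0.3167)² + … = 133.5283
σ = √[133.5283 / 6] = 4.7175%
Sharpe = (μ − rf) / σ = (0.3167 − 0.51) / 4.7175 = -0.1933 / 4.7175 = -0.0410

-0.04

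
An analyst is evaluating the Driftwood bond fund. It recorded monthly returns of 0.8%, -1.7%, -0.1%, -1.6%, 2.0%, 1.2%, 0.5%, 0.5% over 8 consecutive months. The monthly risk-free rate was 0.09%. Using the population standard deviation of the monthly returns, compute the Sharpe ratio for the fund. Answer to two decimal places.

0.09

r̄ = (0.8 − 1.7 − 0.1 − 1.6 + 2 + 1.2 + 0.5 + 0.5) / 8 = 0.2000%
Σ(r − r̄)² = (0.8 − 0.2000)² + (-1.7 − 0.2000)² + (-0.1 − 0.2000)² + … = 11.7200
σ = √[11.7200 / 8] = 1.2104%
Sharpe = (r̄ − rf) / σ = (0.2000 − 0.09) / 1.2104 = 0.1100 / 1.2104 = 0.0909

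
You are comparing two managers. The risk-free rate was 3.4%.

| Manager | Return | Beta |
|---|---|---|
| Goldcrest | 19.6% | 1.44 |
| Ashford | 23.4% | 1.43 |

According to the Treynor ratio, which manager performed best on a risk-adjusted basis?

Ashford

Goldcrest: Treynor = (19.6% − 3.4%) / 1.44 = 11.250
Ashford: Treynor = (23.4% − 3.4%) / 1.43 = 13.986
Highest: Ashford (13.986).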